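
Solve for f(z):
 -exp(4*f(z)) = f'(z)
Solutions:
 f(z) = log(-I*(1/(C1 + 4*z))^(1/4))
 f(z) = log(I*(1/(C1 + 4*z))^(1/4))
 f(z) = log(-(1/(C1 + 4*z))^(1/4))
 f(z) = log(1/(C1 + 4*z))/4


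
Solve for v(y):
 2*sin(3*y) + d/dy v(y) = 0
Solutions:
 v(y) = C1 + 2*cos(3*y)/3


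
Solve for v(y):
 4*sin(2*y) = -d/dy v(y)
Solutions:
 v(y) = C1 + 2*cos(2*y)


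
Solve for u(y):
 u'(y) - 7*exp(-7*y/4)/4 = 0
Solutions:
 u(y) = C1 - 1/exp(y)^(7/4)


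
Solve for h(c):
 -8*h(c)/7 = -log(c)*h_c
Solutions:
 h(c) = C1*exp(8*li(c)/7)


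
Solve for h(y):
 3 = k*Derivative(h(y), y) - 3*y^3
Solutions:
 h(y) = C1 + 3*y^4/(4*k) + 3*y/k


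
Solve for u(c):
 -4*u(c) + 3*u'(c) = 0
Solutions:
 u(c) = C1*exp(4*c/3)


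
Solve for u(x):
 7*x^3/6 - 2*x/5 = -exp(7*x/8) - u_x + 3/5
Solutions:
 u(x) = C1 - 7*x^4/24 + x^2/5 + 3*x/5 - 8*exp(7*x/8)/7


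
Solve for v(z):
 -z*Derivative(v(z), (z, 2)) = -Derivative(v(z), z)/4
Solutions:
 v(z) = C1 + C2*z^(5/4)


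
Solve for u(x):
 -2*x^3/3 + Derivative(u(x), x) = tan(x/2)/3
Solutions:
 u(x) = C1 + x^4/6 - 2*log(cos(x/2))/3


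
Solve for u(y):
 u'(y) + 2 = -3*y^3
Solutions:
 u(y) = C1 - 3*y^4/4 - 2*y


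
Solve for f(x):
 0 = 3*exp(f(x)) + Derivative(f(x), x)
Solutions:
 f(x) = log(1/(C1 + 3*x))


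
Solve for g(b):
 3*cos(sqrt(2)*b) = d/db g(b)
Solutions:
 g(b) = C1 + 3*sqrt(2)*sin(sqrt(2)*b)/2


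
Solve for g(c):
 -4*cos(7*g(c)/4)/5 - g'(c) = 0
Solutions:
 4*c/5 - 2*log(sin(7*g(c)/4) - 1)/7 + 2*log(sin(7*g(c)/4) + 1)/7 = C1


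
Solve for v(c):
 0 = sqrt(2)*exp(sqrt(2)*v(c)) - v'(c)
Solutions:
 v(c) = sqrt(2)*(2*log(-1/(C1 + sqrt(2)*c)) - log(2))/4


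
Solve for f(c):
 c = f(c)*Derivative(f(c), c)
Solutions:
 f(c) = -sqrt(C1 + c^2)
 f(c) = sqrt(C1 + c^2)


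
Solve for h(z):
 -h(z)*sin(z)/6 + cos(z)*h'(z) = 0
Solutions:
 h(z) = C1/cos(z)^(1/6)


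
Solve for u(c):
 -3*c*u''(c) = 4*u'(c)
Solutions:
 u(c) = C1 + C2/c^(1/3)


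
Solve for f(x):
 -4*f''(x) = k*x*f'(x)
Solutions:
 f(x) = Piecewise((-sqrt(2)*sqrt(pi)*C1*erf(sqrt(2)*sqrt(k)*x/4)/sqrt(k) - C2, (k > 0) | (k < 0)), (-C1*x - C2, True))


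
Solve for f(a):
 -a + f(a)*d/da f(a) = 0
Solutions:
 f(a) = -sqrt(C1 + a^2)
 f(a) = sqrt(C1 + a^2)


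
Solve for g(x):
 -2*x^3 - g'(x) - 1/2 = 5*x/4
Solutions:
 g(x) = C1 - x^4/2 - 5*x^2/8 - x/2


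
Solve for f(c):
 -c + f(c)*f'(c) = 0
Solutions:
 f(c) = -sqrt(C1 + c^2)
 f(c) = sqrt(C1 + c^2)


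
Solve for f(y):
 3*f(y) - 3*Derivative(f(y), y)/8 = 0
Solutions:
 f(y) = C1*exp(8*y)


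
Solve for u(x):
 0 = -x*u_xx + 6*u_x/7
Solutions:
 u(x) = C1 + C2*x^(13/7)


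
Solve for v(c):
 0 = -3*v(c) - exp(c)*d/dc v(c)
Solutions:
 v(c) = C1*exp(3*exp(-c))


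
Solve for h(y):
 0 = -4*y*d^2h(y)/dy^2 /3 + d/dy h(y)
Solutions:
 h(y) = C1 + C2*y^(7/4)


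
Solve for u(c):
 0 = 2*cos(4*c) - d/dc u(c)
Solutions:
 u(c) = C1 + sin(4*c)/2


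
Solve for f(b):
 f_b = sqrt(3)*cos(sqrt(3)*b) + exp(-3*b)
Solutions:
 f(b) = C1 + sin(sqrt(3)*b) - exp(-3*b)/3


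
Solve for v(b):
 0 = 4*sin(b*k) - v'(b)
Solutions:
 v(b) = C1 - 4*cos(b*k)/k


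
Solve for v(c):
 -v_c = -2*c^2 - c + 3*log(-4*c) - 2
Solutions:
 v(c) = C1 + 2*c^3/3 + c^2/2 - 3*c*log(-c) + c*(5 - 6*log(2))


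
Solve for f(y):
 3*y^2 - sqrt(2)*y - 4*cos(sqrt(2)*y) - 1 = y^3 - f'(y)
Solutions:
 f(y) = C1 + y^4/4 - y^3 + sqrt(2)*y^2/2 + y + 2*sqrt(2)*sin(sqrt(2)*y)


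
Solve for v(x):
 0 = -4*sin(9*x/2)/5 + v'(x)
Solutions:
 v(x) = C1 - 8*cos(9*x/2)/45


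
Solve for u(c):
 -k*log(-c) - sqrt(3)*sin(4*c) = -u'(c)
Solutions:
 u(c) = C1 + c*k*(log(-c) - 1) - sqrt(3)*cos(4*c)/4


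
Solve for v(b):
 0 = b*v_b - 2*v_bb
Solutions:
 v(b) = C1 + C2*erfi(b/2)


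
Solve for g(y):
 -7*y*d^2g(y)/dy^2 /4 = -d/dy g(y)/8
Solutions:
 g(y) = C1 + C2*y^(15/14)


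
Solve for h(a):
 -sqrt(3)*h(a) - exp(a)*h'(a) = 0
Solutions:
 h(a) = C1*exp(sqrt(3)*exp(-a))


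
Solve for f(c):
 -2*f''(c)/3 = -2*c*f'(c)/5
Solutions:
 f(c) = C1 + C2*erfi(sqrt(30)*c/10)


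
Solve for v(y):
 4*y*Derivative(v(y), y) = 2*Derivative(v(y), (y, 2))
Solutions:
 v(y) = C1 + C2*erfi(y)


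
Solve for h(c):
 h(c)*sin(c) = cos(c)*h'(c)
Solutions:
 h(c) = C1/cos(c)


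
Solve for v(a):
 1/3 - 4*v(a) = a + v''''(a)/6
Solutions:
 v(a) = -a/4 + (C1*sin(6^(1/4)*a) + C2*cos(6^(1/4)*a))*exp(-6^(1/4)*a) + (C3*sin(6^(1/4)*a) + C4*cos(6^(1/4)*a))*exp(6^(1/4)*a) + 1/12


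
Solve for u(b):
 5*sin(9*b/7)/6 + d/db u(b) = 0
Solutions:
 u(b) = C1 + 35*cos(9*b/7)/54


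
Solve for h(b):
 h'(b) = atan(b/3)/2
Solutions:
 h(b) = C1 + b*atan(b/3)/2 - 3*log(b^2 + 9)/4


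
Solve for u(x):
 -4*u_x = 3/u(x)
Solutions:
 u(x) = -sqrt(C1 - 6*x)/2
 u(x) = sqrt(C1 - 6*x)/2


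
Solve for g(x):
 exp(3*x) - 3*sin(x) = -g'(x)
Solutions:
 g(x) = C1 - exp(3*x)/3 - 3*cos(x)


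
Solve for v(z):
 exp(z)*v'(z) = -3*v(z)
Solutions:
 v(z) = C1*exp(3*exp(-z))


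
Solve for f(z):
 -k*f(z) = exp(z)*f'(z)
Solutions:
 f(z) = C1*exp(k*exp(-z))


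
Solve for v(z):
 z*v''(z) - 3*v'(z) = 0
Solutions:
 v(z) = C1 + C2*z^4


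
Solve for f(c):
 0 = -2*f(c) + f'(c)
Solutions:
 f(c) = C1*exp(2*c)


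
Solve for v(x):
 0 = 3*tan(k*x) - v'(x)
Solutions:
 v(x) = C1 + 3*Piecewise((-log(cos(k*x))/k, Ne(k, 0)), (0, True))


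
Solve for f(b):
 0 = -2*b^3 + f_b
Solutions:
 f(b) = C1 + b^4/2


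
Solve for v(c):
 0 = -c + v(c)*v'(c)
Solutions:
 v(c) = -sqrt(C1 + c^2)
 v(c) = sqrt(C1 + c^2)


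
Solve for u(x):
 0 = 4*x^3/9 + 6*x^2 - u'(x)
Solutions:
 u(x) = C1 + x^4/9 + 2*x^3


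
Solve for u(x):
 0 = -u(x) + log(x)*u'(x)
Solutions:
 u(x) = C1*exp(li(x))


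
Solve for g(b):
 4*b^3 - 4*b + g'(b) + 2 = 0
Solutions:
 g(b) = C1 - b^4 + 2*b^2 - 2*b


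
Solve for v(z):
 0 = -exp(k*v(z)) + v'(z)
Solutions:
 v(z) = Piecewise((log(-1/(C1*k + k*z))/k, Ne(k, 0)), (nan, True))
 v(z) = Piecewise((C1 + z, Eq(k, 0)), (nan, True))


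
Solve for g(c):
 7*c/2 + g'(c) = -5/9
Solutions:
 g(c) = C1 - 7*c^2/4 - 5*c/9


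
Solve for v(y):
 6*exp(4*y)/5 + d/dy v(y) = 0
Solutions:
 v(y) = C1 - 3*exp(4*y)/10


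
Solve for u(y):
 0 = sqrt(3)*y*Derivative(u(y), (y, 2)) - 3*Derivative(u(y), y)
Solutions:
 u(y) = C1 + C2*y^(1 + sqrt(3))


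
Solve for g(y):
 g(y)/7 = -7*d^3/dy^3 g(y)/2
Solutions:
 g(y) = C3*exp(-14^(1/3)*y/7) + (C1*sin(14^(1/3)*sqrt(3)*y/14) + C2*cos(14^(1/3)*sqrt(3)*y/14))*exp(14^(1/3)*y/14)


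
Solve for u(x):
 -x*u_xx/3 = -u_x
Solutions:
 u(x) = C1 + C2*x^4


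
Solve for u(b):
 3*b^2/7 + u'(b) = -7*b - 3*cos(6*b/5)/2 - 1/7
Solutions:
 u(b) = C1 - b^3/7 - 7*b^2/2 - b/7 - 5*sin(3*b/5)*cos(3*b/5)/2


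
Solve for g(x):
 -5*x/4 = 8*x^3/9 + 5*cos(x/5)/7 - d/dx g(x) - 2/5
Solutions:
 g(x) = C1 + 2*x^4/9 + 5*x^2/8 - 2*x/5 + 25*sin(x/5)/7


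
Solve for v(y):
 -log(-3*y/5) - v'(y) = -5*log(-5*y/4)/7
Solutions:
 v(y) = C1 - 2*y*log(-y)/7 + y*(-log(12) + 2/7 + 4*log(2)/7 + 12*log(5)/7)


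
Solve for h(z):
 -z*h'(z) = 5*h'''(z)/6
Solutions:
 h(z) = C1 + Integral(C2*airyai(-5^(2/3)*6^(1/3)*z/5) + C3*airybi(-5^(2/3)*6^(1/3)*z/5), z)


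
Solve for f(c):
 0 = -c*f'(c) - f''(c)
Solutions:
 f(c) = C1 + C2*erf(sqrt(2)*c/2)


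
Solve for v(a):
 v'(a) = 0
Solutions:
 v(a) = C1


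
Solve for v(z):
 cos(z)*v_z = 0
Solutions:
 v(z) = C1


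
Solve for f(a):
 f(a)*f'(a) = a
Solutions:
 f(a) = -sqrt(C1 + a^2)
 f(a) = sqrt(C1 + a^2)


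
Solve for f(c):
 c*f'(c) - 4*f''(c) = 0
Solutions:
 f(c) = C1 + C2*erfi(sqrt(2)*c/4)


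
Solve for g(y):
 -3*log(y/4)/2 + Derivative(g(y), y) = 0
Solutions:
 g(y) = C1 + 3*y*log(y)/2 - 3*y*log(2) - 3*y/2


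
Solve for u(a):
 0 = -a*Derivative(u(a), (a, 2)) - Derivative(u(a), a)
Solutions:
 u(a) = C1 + C2*log(a)


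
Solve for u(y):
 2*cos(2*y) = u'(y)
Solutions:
 u(y) = C1 + sin(2*y)


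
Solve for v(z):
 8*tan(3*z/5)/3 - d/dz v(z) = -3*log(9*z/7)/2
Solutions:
 v(z) = C1 + 3*z*log(z)/2 - 3*z*log(7)/2 - 3*z/2 + 3*z*log(3) - 40*log(cos(3*z/5))/9


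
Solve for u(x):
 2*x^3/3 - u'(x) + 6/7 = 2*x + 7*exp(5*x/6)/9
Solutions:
 u(x) = C1 + x^4/6 - x^2 + 6*x/7 - 14*exp(5*x/6)/15


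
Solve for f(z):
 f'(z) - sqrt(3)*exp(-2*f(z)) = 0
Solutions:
 f(z) = log(-sqrt(C1 + 2*sqrt(3)*z))
 f(z) = log(C1 + 2*sqrt(3)*z)/2


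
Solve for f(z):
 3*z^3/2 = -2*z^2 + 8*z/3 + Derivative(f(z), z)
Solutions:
 f(z) = C1 + 3*z^4/8 + 2*z^3/3 - 4*z^2/3


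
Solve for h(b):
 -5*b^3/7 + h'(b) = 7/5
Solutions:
 h(b) = C1 + 5*b^4/28 + 7*b/5


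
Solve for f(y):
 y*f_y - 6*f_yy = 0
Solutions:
 f(y) = C1 + C2*erfi(sqrt(3)*y/6)


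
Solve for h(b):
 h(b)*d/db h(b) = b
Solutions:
 h(b) = -sqrt(C1 + b^2)
 h(b) = sqrt(C1 + b^2)


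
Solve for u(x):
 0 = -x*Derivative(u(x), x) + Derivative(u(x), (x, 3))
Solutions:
 u(x) = C1 + Integral(C2*airyai(x) + C3*airybi(x), x)


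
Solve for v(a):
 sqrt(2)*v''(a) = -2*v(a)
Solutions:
 v(a) = C1*sin(2^(1/4)*a) + C2*cos(2^(1/4)*a)


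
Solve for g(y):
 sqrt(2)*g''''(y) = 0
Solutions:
 g(y) = C1 + C2*y + C3*y^2 + C4*y^3


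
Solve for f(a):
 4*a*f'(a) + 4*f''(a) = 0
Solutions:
 f(a) = C1 + C2*erf(sqrt(2)*a/2)


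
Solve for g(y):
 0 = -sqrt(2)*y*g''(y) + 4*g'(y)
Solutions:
 g(y) = C1 + C2*y^(1 + 2*sqrt(2))


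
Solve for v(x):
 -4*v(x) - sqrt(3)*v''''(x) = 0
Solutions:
 v(x) = (C1*sin(3^(7/8)*x/3) + C2*cos(3^(7/8)*x/3))*exp(-3^(7/8)*x/3) + (C3*sin(3^(7/8)*x/3) + C4*cos(3^(7/8)*x/3))*exp(3^(7/8)*x/3)


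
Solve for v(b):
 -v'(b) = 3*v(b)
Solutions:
 v(b) = C1*exp(-3*b)


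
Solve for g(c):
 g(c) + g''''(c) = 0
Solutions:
 g(c) = (C1*sin(sqrt(2)*c/2) + C2*cos(sqrt(2)*c/2))*exp(-sqrt(2)*c/2) + (C3*sin(sqrt(2)*c/2) + C4*cos(sqrt(2)*c/2))*exp(sqrt(2)*c/2)


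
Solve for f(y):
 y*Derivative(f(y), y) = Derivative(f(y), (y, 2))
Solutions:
 f(y) = C1 + C2*erfi(sqrt(2)*y/2)


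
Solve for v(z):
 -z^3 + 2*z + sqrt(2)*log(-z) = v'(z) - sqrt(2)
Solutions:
 v(z) = C1 - z^4/4 + z^2 + sqrt(2)*z*log(-z)


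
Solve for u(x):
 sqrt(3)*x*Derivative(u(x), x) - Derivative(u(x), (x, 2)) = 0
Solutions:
 u(x) = C1 + C2*erfi(sqrt(2)*3^(1/4)*x/2)


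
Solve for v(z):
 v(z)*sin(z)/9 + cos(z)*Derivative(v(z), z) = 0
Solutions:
 v(z) = C1*cos(z)^(1/9)


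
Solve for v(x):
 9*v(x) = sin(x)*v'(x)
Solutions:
 v(x) = C1*sqrt(cos(x) - 1)*(cos(x)^4 - 4*cos(x)^3 + 6*cos(x)^2 - 4*cos(x) + 1)/(sqrt(cos(x) + 1)*(cos(x)^4 + 4*cos(x)^3 + 6*cos(x)^2 + 4*cos(x) + 1))


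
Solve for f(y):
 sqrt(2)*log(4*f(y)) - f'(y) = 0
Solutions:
 -sqrt(2)*Integral(1/(log(_y) + 2*log(2)), (_y, f(y)))/2 = C1 - y


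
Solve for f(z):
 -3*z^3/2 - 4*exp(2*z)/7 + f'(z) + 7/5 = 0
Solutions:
 f(z) = C1 + 3*z^4/8 - 7*z/5 + 2*exp(2*z)/7


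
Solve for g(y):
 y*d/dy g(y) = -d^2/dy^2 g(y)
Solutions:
 g(y) = C1 + C2*erf(sqrt(2)*y/2)


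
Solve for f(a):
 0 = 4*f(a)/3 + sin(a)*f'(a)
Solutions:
 f(a) = C1*(cos(a) + 1)^(2/3)/(cos(a) - 1)^(2/3)


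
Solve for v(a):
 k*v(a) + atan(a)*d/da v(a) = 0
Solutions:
 v(a) = C1*exp(-k*Integral(1/atan(a), a))


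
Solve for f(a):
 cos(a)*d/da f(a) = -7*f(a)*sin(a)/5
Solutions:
 f(a) = C1*cos(a)^(7/5)


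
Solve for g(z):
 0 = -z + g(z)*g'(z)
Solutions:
 g(z) = -sqrt(C1 + z^2)
 g(z) = sqrt(C1 + z^2)


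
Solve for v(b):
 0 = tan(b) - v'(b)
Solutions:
 v(b) = C1 - log(cos(b))


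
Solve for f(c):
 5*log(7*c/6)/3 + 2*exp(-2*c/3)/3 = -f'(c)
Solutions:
 f(c) = C1 - 5*c*log(c)/3 + 5*c*(-log(7) + 1 + log(6))/3 + exp(-2*c/3)


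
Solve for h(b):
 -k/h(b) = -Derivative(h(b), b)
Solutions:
 h(b) = -sqrt(C1 + 2*b*k)
 h(b) = sqrt(C1 + 2*b*k)


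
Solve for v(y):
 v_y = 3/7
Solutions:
 v(y) = C1 + 3*y/7


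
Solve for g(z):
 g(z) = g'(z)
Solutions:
 g(z) = C1*exp(z)


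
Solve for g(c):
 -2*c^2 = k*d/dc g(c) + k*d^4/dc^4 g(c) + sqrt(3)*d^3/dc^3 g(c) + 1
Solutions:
 g(c) = C1 + C2*exp(-c*(3^(1/3)*(sqrt((9 + 2*sqrt(3)/k^3)^2 - 12/k^6)/2 + 9/2 + sqrt(3)/k^3)^(1/3) + sqrt(3)/k + 3^(2/3)/(k^2*(sqrt((9 + 2*sqrt(3)/k^3)^2 - 12/k^6)/2 + 9/2 + sqrt(3)/k^3)^(1/3)))/3) + C3*exp(c*(3^(1/3)*(sqrt((9 + 2*sqrt(3)/k^3)^2 - 12/k^6)/2 + 9/2 + sqrt(3)/k^3)^(1/3)/6 - 3^(5/6)*I*(sqrt((9 + 2*sqrt(3)/k^3)^2 - 12/k^6)/2 + 9/2 + sqrt(3)/k^3)^(1/3)/6 - sqrt(3)/(3*k) - 2/(k^2*(-3^(1/3) + 3^(5/6)*I)*(sqrt((9 + 2*sqrt(3)/k^3)^2 - 12/k^6)/2 + 9/2 + sqrt(3)/k^3)^(1/3)))) + C4*exp(c*(3^(1/3)*(sqrt((9 + 2*sqrt(3)/k^3)^2 - 12/k^6)/2 + 9/2 + sqrt(3)/k^3)^(1/3)/6 + 3^(5/6)*I*(sqrt((9 + 2*sqrt(3)/k^3)^2 - 12/k^6)/2 + 9/2 + sqrt(3)/k^3)^(1/3)/6 - sqrt(3)/(3*k) + 2/(k^2*(3^(1/3) + 3^(5/6)*I)*(sqrt((9 + 2*sqrt(3)/k^3)^2 - 12/k^6)/2 + 9/2 + sqrt(3)/k^3)^(1/3)))) - 2*c^3/(3*k) - c/k + 4*sqrt(3)*c/k^2


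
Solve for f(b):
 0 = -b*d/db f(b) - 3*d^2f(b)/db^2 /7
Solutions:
 f(b) = C1 + C2*erf(sqrt(42)*b/6)


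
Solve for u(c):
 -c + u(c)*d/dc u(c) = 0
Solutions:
 u(c) = -sqrt(C1 + c^2)
 u(c) = sqrt(C1 + c^2)


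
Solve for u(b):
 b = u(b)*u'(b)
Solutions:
 u(b) = -sqrt(C1 + b^2)
 u(b) = sqrt(C1 + b^2)


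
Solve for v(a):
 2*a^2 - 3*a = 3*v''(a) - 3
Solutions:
 v(a) = C1 + C2*a + a^4/18 - a^3/6 + a^2/2


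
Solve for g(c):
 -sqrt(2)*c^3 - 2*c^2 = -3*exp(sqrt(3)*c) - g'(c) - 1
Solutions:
 g(c) = C1 + sqrt(2)*c^4/4 + 2*c^3/3 - c - sqrt(3)*exp(sqrt(3)*c)


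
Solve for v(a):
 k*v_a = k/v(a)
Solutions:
 v(a) = -sqrt(C1 + 2*a)
 v(a) = sqrt(C1 + 2*a)


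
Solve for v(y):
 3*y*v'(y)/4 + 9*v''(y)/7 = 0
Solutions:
 v(y) = C1 + C2*erf(sqrt(42)*y/12)


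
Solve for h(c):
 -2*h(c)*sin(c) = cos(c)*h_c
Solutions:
 h(c) = C1*cos(c)^2


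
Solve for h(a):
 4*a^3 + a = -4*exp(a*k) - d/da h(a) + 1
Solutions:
 h(a) = C1 - a^4 - a^2/2 + a - 4*exp(a*k)/k


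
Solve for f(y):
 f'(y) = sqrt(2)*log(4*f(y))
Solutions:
 -sqrt(2)*Integral(1/(log(_y) + 2*log(2)), (_y, f(y)))/2 = C1 - y


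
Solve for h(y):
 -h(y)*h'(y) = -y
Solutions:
 h(y) = -sqrt(C1 + y^2)
 h(y) = sqrt(C1 + y^2)


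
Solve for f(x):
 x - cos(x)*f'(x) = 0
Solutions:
 f(x) = C1 + Integral(x/cos(x), x)


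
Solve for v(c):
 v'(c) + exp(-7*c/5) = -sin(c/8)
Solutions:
 v(c) = C1 + 8*cos(c/8) + 5*exp(-7*c/5)/7


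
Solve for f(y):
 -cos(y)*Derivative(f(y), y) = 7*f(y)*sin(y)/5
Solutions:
 f(y) = C1*cos(y)^(7/5)


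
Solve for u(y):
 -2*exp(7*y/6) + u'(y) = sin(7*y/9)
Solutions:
 u(y) = C1 + 12*exp(7*y/6)/7 - 9*cos(7*y/9)/7


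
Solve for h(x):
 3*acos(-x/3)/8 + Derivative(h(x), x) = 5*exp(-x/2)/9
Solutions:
 h(x) = C1 - 3*x*acos(-x/3)/8 - 3*sqrt(9 - x^2)/8 - 10*exp(-x/2)/9


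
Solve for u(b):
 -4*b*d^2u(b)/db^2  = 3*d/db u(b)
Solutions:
 u(b) = C1 + C2*b^(1/4)


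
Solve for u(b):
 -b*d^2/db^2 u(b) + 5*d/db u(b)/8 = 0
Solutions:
 u(b) = C1 + C2*b^(13/8)


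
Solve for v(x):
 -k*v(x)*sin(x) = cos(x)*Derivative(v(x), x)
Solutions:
 v(x) = C1*exp(k*log(cos(x)))


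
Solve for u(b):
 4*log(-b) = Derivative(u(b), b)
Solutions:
 u(b) = C1 + 4*b*log(-b) - 4*b


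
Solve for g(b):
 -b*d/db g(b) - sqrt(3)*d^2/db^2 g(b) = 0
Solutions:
 g(b) = C1 + C2*erf(sqrt(2)*3^(3/4)*b/6)


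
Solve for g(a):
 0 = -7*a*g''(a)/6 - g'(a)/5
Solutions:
 g(a) = C1 + C2*a^(29/35)


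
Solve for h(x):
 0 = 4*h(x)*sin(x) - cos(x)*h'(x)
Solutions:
 h(x) = C1/cos(x)^4


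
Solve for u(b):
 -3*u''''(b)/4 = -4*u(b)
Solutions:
 u(b) = C1*exp(-2*3^(3/4)*b/3) + C2*exp(2*3^(3/4)*b/3) + C3*sin(2*3^(3/4)*b/3) + C4*cos(2*3^(3/4)*b/3)


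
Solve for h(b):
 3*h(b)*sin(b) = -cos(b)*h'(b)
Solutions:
 h(b) = C1*cos(b)^3


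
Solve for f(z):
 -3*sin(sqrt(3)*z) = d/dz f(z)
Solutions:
 f(z) = C1 + sqrt(3)*cos(sqrt(3)*z)


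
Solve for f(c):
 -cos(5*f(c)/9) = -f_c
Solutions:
 -c - 9*log(sin(5*f(c)/9) - 1)/10 + 9*log(sin(5*f(c)/9) + 1)/10 = C1


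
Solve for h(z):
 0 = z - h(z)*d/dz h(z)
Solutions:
 h(z) = -sqrt(C1 + z^2)
 h(z) = sqrt(C1 + z^2)


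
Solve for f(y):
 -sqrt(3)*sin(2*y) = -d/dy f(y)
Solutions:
 f(y) = C1 - sqrt(3)*cos(2*y)/2


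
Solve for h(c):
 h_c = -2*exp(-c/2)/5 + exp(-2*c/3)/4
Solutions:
 h(c) = C1 + 4*exp(-c/2)/5 - 3*exp(-2*c/3)/8


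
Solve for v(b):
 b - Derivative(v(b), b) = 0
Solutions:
 v(b) = C1 + b^2/2


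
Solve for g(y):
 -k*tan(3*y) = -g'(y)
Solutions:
 g(y) = C1 - k*log(cos(3*y))/3


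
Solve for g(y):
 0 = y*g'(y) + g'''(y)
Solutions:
 g(y) = C1 + Integral(C2*airyai(-y) + C3*airybi(-y), y)


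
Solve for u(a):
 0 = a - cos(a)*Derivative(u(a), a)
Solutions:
 u(a) = C1 + Integral(a/cos(a), a)


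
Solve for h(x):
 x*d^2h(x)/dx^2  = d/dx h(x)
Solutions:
 h(x) = C1 + C2*x^2


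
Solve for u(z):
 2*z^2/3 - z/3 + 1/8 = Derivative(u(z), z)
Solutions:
 u(z) = C1 + 2*z^3/9 - z^2/6 + z/8


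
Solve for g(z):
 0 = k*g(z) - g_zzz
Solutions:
 g(z) = C1*exp(k^(1/3)*z) + C2*exp(k^(1/3)*z*(-1 + sqrt(3)*I)/2) + C3*exp(-k^(1/3)*z*(1 + sqrt(3)*I)/2)


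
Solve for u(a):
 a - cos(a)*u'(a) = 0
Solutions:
 u(a) = C1 + Integral(a/cos(a), a)


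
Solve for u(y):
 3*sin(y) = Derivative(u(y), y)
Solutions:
 u(y) = C1 - 3*cos(y)


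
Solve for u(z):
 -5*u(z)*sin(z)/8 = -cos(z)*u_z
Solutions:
 u(z) = C1/cos(z)^(5/8)


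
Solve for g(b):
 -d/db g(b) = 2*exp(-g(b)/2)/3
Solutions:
 g(b) = 2*log(C1 - b/3)


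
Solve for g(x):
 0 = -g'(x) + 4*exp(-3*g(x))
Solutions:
 g(x) = log(C1 + 12*x)/3
 g(x) = log((-3^(1/3) - 3^(5/6)*I)*(C1 + 4*x)^(1/3)/2)
 g(x) = log((-3^(1/3) + 3^(5/6)*I)*(C1 + 4*x)^(1/3)/2)


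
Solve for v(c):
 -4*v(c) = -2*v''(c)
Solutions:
 v(c) = C1*exp(-sqrt(2)*c) + C2*exp(sqrt(2)*c)


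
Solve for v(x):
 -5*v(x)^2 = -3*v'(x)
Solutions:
 v(x) = -3/(C1 + 5*x)


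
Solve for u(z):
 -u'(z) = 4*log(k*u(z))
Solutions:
 li(k*u(z))/k = C1 - 4*z


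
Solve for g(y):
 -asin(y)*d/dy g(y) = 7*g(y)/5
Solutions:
 g(y) = C1*exp(-7*Integral(1/asin(y), y)/5)


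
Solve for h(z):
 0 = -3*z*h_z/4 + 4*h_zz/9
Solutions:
 h(z) = C1 + C2*erfi(3*sqrt(6)*z/8)


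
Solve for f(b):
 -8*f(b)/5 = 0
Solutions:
 f(b) = 0


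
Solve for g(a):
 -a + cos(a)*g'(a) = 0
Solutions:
 g(a) = C1 + Integral(a/cos(a), a)


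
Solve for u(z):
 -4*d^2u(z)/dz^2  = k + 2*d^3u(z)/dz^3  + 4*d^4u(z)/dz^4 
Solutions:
 u(z) = C1 + C2*z - k*z^2/8 + (C3*sin(sqrt(15)*z/4) + C4*cos(sqrt(15)*z/4))*exp(-z/4)


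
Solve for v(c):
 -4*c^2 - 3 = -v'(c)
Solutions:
 v(c) = C1 + 4*c^3/3 + 3*c


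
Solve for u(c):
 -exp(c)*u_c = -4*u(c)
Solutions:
 u(c) = C1*exp(-4*exp(-c))


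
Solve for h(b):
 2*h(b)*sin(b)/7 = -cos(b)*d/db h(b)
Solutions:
 h(b) = C1*cos(b)^(2/7)


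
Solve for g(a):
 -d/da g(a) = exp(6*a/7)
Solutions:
 g(a) = C1 - 7*exp(6*a/7)/6


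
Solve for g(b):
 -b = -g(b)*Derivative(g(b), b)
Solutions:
 g(b) = -sqrt(C1 + b^2)
 g(b) = sqrt(C1 + b^2)


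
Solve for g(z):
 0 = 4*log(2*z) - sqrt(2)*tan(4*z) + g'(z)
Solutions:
 g(z) = C1 - 4*z*log(z) - 4*z*log(2) + 4*z - sqrt(2)*log(cos(4*z))/4


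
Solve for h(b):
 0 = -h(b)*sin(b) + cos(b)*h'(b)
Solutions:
 h(b) = C1/cos(b)


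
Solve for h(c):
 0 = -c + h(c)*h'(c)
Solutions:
 h(c) = -sqrt(C1 + c^2)
 h(c) = sqrt(C1 + c^2)


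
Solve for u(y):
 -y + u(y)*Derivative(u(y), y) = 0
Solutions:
 u(y) = -sqrt(C1 + y^2)
 u(y) = sqrt(C1 + y^2)


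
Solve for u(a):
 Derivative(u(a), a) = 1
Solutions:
 u(a) = C1 + a


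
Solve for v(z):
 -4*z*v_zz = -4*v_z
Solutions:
 v(z) = C1 + C2*z^2


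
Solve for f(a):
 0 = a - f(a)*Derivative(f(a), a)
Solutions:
 f(a) = -sqrt(C1 + a^2)
 f(a) = sqrt(C1 + a^2)


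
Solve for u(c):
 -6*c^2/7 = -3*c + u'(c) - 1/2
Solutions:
 u(c) = C1 - 2*c^3/7 + 3*c^2/2 + c/2


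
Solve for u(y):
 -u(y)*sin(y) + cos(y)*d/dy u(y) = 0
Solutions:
 u(y) = C1/cos(y)


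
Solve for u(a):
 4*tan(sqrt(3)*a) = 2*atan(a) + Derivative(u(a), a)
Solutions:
 u(a) = C1 - 2*a*atan(a) + log(a^2 + 1) - 4*sqrt(3)*log(cos(sqrt(3)*a))/3


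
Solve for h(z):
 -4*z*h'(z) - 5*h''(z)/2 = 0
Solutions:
 h(z) = C1 + C2*erf(2*sqrt(5)*z/5)


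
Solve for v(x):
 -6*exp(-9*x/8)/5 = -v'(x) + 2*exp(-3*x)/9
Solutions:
 v(x) = C1 - 2*exp(-3*x)/27 - 16*exp(-9*x/8)/15


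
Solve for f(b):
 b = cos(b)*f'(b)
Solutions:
 f(b) = C1 + Integral(b/cos(b), b)


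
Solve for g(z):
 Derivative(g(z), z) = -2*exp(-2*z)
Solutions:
 g(z) = C1 + exp(-2*z)


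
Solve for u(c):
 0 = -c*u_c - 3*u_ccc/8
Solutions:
 u(c) = C1 + Integral(C2*airyai(-2*3^(2/3)*c/3) + C3*airybi(-2*3^(2/3)*c/3), c)


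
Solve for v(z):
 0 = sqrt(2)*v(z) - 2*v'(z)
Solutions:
 v(z) = C1*exp(sqrt(2)*z/2)


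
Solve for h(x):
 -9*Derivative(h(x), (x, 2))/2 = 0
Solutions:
 h(x) = C1 + C2*x


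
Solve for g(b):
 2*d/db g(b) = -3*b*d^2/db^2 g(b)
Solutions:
 g(b) = C1 + C2*b^(1/3)


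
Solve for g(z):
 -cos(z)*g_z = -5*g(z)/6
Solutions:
 g(z) = C1*(sin(z) + 1)^(5/12)/(sin(z) - 1)^(5/12)


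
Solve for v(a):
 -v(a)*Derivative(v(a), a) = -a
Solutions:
 v(a) = -sqrt(C1 + a^2)
 v(a) = sqrt(C1 + a^2)


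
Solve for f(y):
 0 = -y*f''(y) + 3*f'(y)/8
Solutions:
 f(y) = C1 + C2*y^(11/8)


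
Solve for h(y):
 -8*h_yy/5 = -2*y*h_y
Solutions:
 h(y) = C1 + C2*erfi(sqrt(10)*y/4)


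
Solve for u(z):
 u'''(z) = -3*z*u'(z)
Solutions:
 u(z) = C1 + Integral(C2*airyai(-3^(1/3)*z) + C3*airybi(-3^(1/3)*z), z)


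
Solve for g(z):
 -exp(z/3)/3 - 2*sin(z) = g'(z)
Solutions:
 g(z) = C1 - exp(z)^(1/3) + 2*cos(z)


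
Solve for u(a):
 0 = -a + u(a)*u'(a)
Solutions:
 u(a) = -sqrt(C1 + a^2)
 u(a) = sqrt(C1 + a^2)


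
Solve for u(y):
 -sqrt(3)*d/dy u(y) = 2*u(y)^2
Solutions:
 u(y) = 3/(C1 + 2*sqrt(3)*y)


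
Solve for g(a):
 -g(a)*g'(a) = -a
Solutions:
 g(a) = -sqrt(C1 + a^2)
 g(a) = sqrt(C1 + a^2)


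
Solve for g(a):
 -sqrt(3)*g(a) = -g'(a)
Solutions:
 g(a) = C1*exp(sqrt(3)*a)


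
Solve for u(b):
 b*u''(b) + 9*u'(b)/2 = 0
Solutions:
 u(b) = C1 + C2/b^(7/2)


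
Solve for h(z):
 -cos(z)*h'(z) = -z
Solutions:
 h(z) = C1 + Integral(z/cos(z), z)


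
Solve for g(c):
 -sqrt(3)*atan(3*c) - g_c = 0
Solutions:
 g(c) = C1 - sqrt(3)*(c*atan(3*c) - log(9*c^2 + 1)/6)


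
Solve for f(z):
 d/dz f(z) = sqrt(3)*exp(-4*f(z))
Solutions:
 f(z) = log(-I*(C1 + 4*sqrt(3)*z)^(1/4))
 f(z) = log(I*(C1 + 4*sqrt(3)*z)^(1/4))
 f(z) = log(-(C1 + 4*sqrt(3)*z)^(1/4))
 f(z) = log(C1 + 4*sqrt(3)*z)/4


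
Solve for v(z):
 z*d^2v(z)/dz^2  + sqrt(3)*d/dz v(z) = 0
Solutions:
 v(z) = C1 + C2*z^(1 - sqrt(3))


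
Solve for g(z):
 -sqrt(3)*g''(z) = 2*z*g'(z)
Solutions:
 g(z) = C1 + C2*erf(3^(3/4)*z/3)


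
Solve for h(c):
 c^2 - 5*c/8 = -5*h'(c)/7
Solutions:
 h(c) = C1 - 7*c^3/15 + 7*c^2/16


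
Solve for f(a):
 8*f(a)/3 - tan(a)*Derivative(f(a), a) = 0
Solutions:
 f(a) = C1*sin(a)^(8/3)


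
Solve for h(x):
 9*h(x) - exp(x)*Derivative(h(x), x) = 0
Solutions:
 h(x) = C1*exp(-9*exp(-x))


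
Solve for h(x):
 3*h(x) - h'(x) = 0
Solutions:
 h(x) = C1*exp(3*x)


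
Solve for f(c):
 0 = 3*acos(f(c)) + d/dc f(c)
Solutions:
 Integral(1/acos(_y), (_y, f(c))) = C1 - 3*c


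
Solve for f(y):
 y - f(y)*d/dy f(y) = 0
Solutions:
 f(y) = -sqrt(C1 + y^2)
 f(y) = sqrt(C1 + y^2)


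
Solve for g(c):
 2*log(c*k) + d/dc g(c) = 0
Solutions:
 g(c) = C1 - 2*c*log(c*k) + 2*c


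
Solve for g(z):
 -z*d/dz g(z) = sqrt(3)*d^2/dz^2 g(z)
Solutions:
 g(z) = C1 + C2*erf(sqrt(2)*3^(3/4)*z/6)


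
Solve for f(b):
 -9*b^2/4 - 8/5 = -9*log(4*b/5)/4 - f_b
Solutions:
 f(b) = C1 + 3*b^3/4 - 9*b*log(b)/4 - 9*b*log(2)/2 + 9*b*log(5)/4 + 77*b/20


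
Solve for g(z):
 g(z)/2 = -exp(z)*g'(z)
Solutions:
 g(z) = C1*exp(exp(-z)/2)


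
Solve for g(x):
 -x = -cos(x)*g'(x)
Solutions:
 g(x) = C1 + Integral(x/cos(x), x)


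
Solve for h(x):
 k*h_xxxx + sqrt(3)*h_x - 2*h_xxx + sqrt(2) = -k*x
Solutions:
 h(x) = C1 + C2*exp(x*(-(sqrt(((27*sqrt(3) - 16/k^2)^2 - 256/k^4)/k^2)/2 + 27*sqrt(3)/(2*k) - 8/k^3)^(1/3) + 2/k - 4/(k^2*(sqrt(((27*sqrt(3) - 16/k^2)^2 - 256/k^4)/k^2)/2 + 27*sqrt(3)/(2*k) - 8/k^3)^(1/3)))/3) + C3*exp(x*((sqrt(((27*sqrt(3) - 16/k^2)^2 - 256/k^4)/k^2)/2 + 27*sqrt(3)/(2*k) - 8/k^3)^(1/3) - sqrt(3)*I*(sqrt(((27*sqrt(3) - 16/k^2)^2 - 256/k^4)/k^2)/2 + 27*sqrt(3)/(2*k) - 8/k^3)^(1/3) + 4/k - 16/(k^2*(-1 + sqrt(3)*I)*(sqrt(((27*sqrt(3) - 16/k^2)^2 - 256/k^4)/k^2)/2 + 27*sqrt(3)/(2*k) - 8/k^3)^(1/3)))/6) + C4*exp(x*((sqrt(((27*sqrt(3) - 16/k^2)^2 - 256/k^4)/k^2)/2 + 27*sqrt(3)/(2*k) - 8/k^3)^(1/3) + sqrt(3)*I*(sqrt(((27*sqrt(3) - 16/k^2)^2 - 256/k^4)/k^2)/2 + 27*sqrt(3)/(2*k) - 8/k^3)^(1/3) + 4/k + 16/(k^2*(1 + sqrt(3)*I)*(sqrt(((27*sqrt(3) - 16/k^2)^2 - 256/k^4)/k^2)/2 + 27*sqrt(3)/(2*k) - 8/k^3)^(1/3)))/6) - sqrt(3)*k*x^2/6 - sqrt(6)*x/3


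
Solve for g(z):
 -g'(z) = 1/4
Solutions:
 g(z) = C1 - z/4


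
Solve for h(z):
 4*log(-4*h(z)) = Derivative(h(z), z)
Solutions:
 -Integral(1/(log(-_y) + 2*log(2)), (_y, h(z)))/4 = C1 - z


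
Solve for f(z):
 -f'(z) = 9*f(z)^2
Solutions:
 f(z) = 1/(C1 + 9*z)


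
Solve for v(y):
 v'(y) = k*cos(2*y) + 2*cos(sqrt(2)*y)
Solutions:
 v(y) = C1 + k*sin(2*y)/2 + sqrt(2)*sin(sqrt(2)*y)


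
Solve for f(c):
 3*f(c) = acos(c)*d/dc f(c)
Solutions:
 f(c) = C1*exp(3*Integral(1/acos(c), c))


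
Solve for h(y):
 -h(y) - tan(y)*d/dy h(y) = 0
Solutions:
 h(y) = C1/sin(y)


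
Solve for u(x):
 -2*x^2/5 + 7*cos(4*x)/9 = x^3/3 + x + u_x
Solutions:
 u(x) = C1 - x^4/12 - 2*x^3/15 - x^2/2 + 7*sin(4*x)/36


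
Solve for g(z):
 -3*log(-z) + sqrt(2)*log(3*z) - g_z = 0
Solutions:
 g(z) = C1 - z*(3 - sqrt(2))*log(z) + z*(-sqrt(2) + sqrt(2)*log(3) + 3 - 3*I*pi)


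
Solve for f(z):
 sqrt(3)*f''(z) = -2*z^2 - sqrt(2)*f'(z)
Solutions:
 f(z) = C1 + C2*exp(-sqrt(6)*z/3) - sqrt(2)*z^3/3 + sqrt(3)*z^2 - 3*sqrt(2)*z


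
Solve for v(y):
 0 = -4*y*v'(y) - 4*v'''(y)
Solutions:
 v(y) = C1 + Integral(C2*airyai(-y) + C3*airybi(-y), y)


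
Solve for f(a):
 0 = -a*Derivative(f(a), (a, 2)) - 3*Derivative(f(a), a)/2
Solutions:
 f(a) = C1 + C2/sqrt(a)


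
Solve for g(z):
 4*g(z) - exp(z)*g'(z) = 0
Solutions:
 g(z) = C1*exp(-4*exp(-z))


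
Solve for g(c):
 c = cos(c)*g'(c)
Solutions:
 g(c) = C1 + Integral(c/cos(c), c)


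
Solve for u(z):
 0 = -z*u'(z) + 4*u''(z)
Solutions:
 u(z) = C1 + C2*erfi(sqrt(2)*z/4)


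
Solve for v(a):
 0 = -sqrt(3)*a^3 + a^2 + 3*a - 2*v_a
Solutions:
 v(a) = C1 - sqrt(3)*a^4/8 + a^3/6 + 3*a^2/4


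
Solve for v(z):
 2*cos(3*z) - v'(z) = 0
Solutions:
 v(z) = C1 + 2*sin(3*z)/3


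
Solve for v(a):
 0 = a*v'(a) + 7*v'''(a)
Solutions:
 v(a) = C1 + Integral(C2*airyai(-7^(2/3)*a/7) + C3*airybi(-7^(2/3)*a/7), a)


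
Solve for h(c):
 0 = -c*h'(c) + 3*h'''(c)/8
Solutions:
 h(c) = C1 + Integral(C2*airyai(2*3^(2/3)*c/3) + C3*airybi(2*3^(2/3)*c/3), c)


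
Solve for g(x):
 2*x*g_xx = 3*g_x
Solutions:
 g(x) = C1 + C2*x^(5/2)


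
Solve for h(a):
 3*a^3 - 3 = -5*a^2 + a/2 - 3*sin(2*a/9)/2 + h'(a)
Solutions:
 h(a) = C1 + 3*a^4/4 + 5*a^3/3 - a^2/4 - 3*a - 27*cos(2*a/9)/4


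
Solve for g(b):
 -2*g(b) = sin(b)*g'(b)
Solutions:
 g(b) = C1*(cos(b) + 1)/(cos(b) - 1)


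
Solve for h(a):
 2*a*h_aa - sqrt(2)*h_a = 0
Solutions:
 h(a) = C1 + C2*a^(sqrt(2)/2 + 1)


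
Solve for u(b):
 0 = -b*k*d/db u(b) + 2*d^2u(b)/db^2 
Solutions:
 u(b) = Piecewise((-sqrt(pi)*C1*erf(b*sqrt(-k)/2)/sqrt(-k) - C2, (k > 0) | (k < 0)), (-C1*b - C2, True))


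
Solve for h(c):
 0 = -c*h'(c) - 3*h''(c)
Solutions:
 h(c) = C1 + C2*erf(sqrt(6)*c/6)


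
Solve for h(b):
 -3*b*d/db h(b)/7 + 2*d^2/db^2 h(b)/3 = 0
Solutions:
 h(b) = C1 + C2*erfi(3*sqrt(7)*b/14)


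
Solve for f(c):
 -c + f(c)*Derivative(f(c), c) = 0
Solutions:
 f(c) = -sqrt(C1 + c^2)
 f(c) = sqrt(C1 + c^2)


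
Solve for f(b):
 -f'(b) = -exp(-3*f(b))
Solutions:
 f(b) = log(C1 + 3*b)/3
 f(b) = log((-3^(1/3) - 3^(5/6)*I)*(C1 + b)^(1/3)/2)
 f(b) = log((-3^(1/3) + 3^(5/6)*I)*(C1 + b)^(1/3)/2)


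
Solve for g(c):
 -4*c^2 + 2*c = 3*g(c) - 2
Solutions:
 g(c) = -4*c^2/3 + 2*c/3 + 2/3


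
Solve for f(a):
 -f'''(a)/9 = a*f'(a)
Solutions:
 f(a) = C1 + Integral(C2*airyai(-3^(2/3)*a) + C3*airybi(-3^(2/3)*a), a)


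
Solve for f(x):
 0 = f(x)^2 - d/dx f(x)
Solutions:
 f(x) = -1/(C1 + x)


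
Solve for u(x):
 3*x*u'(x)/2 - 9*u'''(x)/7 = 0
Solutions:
 u(x) = C1 + Integral(C2*airyai(6^(2/3)*7^(1/3)*x/6) + C3*airybi(6^(2/3)*7^(1/3)*x/6), x)


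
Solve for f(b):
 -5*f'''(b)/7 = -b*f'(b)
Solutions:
 f(b) = C1 + Integral(C2*airyai(5^(2/3)*7^(1/3)*b/5) + C3*airybi(5^(2/3)*7^(1/3)*b/5), b)


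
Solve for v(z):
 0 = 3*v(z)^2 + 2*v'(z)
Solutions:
 v(z) = 2/(C1 + 3*z)


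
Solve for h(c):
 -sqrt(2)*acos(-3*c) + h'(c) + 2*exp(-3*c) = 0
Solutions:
 h(c) = C1 + sqrt(2)*c*acos(-3*c) + sqrt(2)*sqrt(1 - 9*c^2)/3 + 2*exp(-3*c)/3


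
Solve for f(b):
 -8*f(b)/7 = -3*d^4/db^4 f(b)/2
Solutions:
 f(b) = C1*exp(-2*21^(3/4)*b/21) + C2*exp(2*21^(3/4)*b/21) + C3*sin(2*21^(3/4)*b/21) + C4*cos(2*21^(3/4)*b/21)


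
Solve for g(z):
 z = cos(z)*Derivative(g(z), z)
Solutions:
 g(z) = C1 + Integral(z/cos(z), z)


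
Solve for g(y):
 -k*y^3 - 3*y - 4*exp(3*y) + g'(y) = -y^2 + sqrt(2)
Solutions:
 g(y) = C1 + k*y^4/4 - y^3/3 + 3*y^2/2 + sqrt(2)*y + 4*exp(3*y)/3


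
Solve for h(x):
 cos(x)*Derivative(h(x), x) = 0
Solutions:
 h(x) = C1


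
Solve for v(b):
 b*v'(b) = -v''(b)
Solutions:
 v(b) = C1 + C2*erf(sqrt(2)*b/2)


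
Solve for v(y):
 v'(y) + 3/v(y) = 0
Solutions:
 v(y) = -sqrt(C1 - 6*y)
 v(y) = sqrt(C1 - 6*y)


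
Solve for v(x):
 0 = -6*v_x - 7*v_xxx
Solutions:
 v(x) = C1 + C2*sin(sqrt(42)*x/7) + C3*cos(sqrt(42)*x/7)


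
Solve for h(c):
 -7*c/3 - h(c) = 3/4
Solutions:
 h(c) = -7*c/3 - 3/4


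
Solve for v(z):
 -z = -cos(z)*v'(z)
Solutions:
 v(z) = C1 + Integral(z/cos(z), z)


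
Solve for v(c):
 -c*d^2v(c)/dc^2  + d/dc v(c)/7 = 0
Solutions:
 v(c) = C1 + C2*c^(8/7)


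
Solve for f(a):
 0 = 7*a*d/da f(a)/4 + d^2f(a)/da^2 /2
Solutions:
 f(a) = C1 + C2*erf(sqrt(7)*a/2)


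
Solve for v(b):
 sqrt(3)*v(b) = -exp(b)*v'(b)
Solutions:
 v(b) = C1*exp(sqrt(3)*exp(-b))


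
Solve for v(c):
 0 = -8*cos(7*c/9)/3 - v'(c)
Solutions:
 v(c) = C1 - 24*sin(7*c/9)/7


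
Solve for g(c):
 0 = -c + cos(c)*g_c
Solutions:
 g(c) = C1 + Integral(c/cos(c), c)


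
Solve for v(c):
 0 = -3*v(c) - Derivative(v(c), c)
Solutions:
 v(c) = C1*exp(-3*c)


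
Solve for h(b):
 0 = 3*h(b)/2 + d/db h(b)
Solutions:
 h(b) = C1*exp(-3*b/2)


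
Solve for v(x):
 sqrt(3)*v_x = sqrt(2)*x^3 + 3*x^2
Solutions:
 v(x) = C1 + sqrt(6)*x^4/12 + sqrt(3)*x^3/3


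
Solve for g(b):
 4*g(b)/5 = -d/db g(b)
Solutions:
 g(b) = C1*exp(-4*b/5)


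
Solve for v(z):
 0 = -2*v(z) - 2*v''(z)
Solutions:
 v(z) = C1*sin(z) + C2*cos(z)


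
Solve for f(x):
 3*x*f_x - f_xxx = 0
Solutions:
 f(x) = C1 + Integral(C2*airyai(3^(1/3)*x) + C3*airybi(3^(1/3)*x), x)


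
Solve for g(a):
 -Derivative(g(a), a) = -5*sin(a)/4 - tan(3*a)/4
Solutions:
 g(a) = C1 - log(cos(3*a))/12 - 5*cos(a)/4


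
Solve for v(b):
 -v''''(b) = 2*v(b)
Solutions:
 v(b) = (C1*sin(2^(3/4)*b/2) + C2*cos(2^(3/4)*b/2))*exp(-2^(3/4)*b/2) + (C3*sin(2^(3/4)*b/2) + C4*cos(2^(3/4)*b/2))*exp(2^(3/4)*b/2)


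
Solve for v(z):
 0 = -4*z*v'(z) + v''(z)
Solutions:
 v(z) = C1 + C2*erfi(sqrt(2)*z)


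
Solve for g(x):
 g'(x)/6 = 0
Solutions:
 g(x) = C1


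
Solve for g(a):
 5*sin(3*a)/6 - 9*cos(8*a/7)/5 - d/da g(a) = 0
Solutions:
 g(a) = C1 - 63*sin(8*a/7)/40 - 5*cos(3*a)/18


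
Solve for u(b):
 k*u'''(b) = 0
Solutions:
 u(b) = C1 + C2*b + C3*b^2


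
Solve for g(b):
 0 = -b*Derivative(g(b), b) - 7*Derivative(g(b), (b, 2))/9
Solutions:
 g(b) = C1 + C2*erf(3*sqrt(14)*b/14)


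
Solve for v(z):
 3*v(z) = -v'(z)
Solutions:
 v(z) = C1*exp(-3*z)


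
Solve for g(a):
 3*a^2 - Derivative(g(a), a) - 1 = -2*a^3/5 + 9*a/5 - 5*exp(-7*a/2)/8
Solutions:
 g(a) = C1 + a^4/10 + a^3 - 9*a^2/10 - a - 5*exp(-7*a/2)/28


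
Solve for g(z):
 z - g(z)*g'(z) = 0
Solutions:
 g(z) = -sqrt(C1 + z^2)
 g(z) = sqrt(C1 + z^2)


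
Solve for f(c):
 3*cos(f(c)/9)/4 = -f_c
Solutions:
 3*c/4 - 9*log(sin(f(c)/9) - 1)/2 + 9*log(sin(f(c)/9) + 1)/2 = C1


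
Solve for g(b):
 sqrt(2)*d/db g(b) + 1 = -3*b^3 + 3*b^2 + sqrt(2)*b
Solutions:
 g(b) = C1 - 3*sqrt(2)*b^4/8 + sqrt(2)*b^3/2 + b^2/2 - sqrt(2)*b/2


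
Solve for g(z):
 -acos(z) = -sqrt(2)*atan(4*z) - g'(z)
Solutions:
 g(z) = C1 + z*acos(z) - sqrt(1 - z^2) - sqrt(2)*(z*atan(4*z) - log(16*z^2 + 1)/8)


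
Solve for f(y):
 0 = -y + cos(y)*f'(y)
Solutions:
 f(y) = C1 + Integral(y/cos(y), y)


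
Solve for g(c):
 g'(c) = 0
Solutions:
 g(c) = C1


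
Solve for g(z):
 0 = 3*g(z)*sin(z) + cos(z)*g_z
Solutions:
 g(z) = C1*cos(z)^3


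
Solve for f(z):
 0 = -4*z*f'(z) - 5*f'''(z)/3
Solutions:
 f(z) = C1 + Integral(C2*airyai(-12^(1/3)*5^(2/3)*z/5) + C3*airybi(-12^(1/3)*5^(2/3)*z/5), z)


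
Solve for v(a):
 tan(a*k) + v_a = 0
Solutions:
 v(a) = C1 - Piecewise((-log(cos(a*k))/k, Ne(k, 0)), (0, True))


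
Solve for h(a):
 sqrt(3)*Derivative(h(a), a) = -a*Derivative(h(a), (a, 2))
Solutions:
 h(a) = C1 + C2*a^(1 - sqrt(3))


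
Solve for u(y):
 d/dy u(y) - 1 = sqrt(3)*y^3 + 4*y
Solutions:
 u(y) = C1 + sqrt(3)*y^4/4 + 2*y^2 + y


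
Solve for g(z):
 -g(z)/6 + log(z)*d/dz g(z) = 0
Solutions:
 g(z) = C1*exp(li(z)/6)


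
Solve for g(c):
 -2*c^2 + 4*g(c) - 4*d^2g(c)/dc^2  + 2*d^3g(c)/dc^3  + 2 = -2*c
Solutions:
 g(c) = C1*exp(c*(4/(3*sqrt(33) + 19)^(1/3) + (3*sqrt(33) + 19)^(1/3) + 4)/6)*sin(sqrt(3)*c*(-(3*sqrt(33) + 19)^(1/3) + 4/(3*sqrt(33) + 19)^(1/3))/6) + C2*exp(c*(4/(3*sqrt(33) + 19)^(1/3) + (3*sqrt(33) + 19)^(1/3) + 4)/6)*cos(sqrt(3)*c*(-(3*sqrt(33) + 19)^(1/3) + 4/(3*sqrt(33) + 19)^(1/3))/6) + C3*exp(c*(-(3*sqrt(33) + 19)^(1/3) - 4/(3*sqrt(33) + 19)^(1/3) + 2)/3) + c^2/2 - c/2 + 1/2


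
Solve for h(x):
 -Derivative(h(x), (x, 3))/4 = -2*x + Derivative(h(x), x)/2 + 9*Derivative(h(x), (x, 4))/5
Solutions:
 h(x) = C1 + C2*exp(x*(-10 + 5*5^(2/3)/(108*sqrt(105126) + 35017)^(1/3) + 5^(1/3)*(108*sqrt(105126) + 35017)^(1/3))/216)*sin(sqrt(3)*5^(1/3)*x*(-(108*sqrt(105126) + 35017)^(1/3) + 5*5^(1/3)/(108*sqrt(105126) + 35017)^(1/3))/216) + C3*exp(x*(-10 + 5*5^(2/3)/(108*sqrt(105126) + 35017)^(1/3) + 5^(1/3)*(108*sqrt(105126) + 35017)^(1/3))/216)*cos(sqrt(3)*5^(1/3)*x*(-(108*sqrt(105126) + 35017)^(1/3) + 5*5^(1/3)/(108*sqrt(105126) + 35017)^(1/3))/216) + C4*exp(-x*(5*5^(2/3)/(108*sqrt(105126) + 35017)^(1/3) + 5 + 5^(1/3)*(108*sqrt(105126) + 35017)^(1/3))/108) + 2*x^2


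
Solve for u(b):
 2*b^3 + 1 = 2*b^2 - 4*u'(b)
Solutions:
 u(b) = C1 - b^4/8 + b^3/6 - b/4


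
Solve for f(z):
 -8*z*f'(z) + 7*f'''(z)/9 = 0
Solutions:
 f(z) = C1 + Integral(C2*airyai(2*21^(2/3)*z/7) + C3*airybi(2*21^(2/3)*z/7), z)


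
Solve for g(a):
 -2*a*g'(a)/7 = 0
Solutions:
 g(a) = C1


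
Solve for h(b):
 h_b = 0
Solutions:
 h(b) = C1


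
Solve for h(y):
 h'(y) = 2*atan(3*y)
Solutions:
 h(y) = C1 + 2*y*atan(3*y) - log(9*y^2 + 1)/3


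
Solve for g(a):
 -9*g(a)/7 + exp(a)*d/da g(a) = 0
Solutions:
 g(a) = C1*exp(-9*exp(-a)/7)


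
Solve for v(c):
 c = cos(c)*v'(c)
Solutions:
 v(c) = C1 + Integral(c/cos(c), c)


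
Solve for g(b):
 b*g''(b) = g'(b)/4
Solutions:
 g(b) = C1 + C2*b^(5/4)


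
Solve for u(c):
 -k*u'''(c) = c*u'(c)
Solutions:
 u(c) = C1 + Integral(C2*airyai(c*(-1/k)^(1/3)) + C3*airybi(c*(-1/k)^(1/3)), c)


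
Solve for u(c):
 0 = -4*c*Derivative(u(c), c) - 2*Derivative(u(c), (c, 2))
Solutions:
 u(c) = C1 + C2*erf(c)


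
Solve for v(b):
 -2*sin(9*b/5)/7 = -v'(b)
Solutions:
 v(b) = C1 - 10*cos(9*b/5)/63


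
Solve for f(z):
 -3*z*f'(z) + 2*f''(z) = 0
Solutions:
 f(z) = C1 + C2*erfi(sqrt(3)*z/2)


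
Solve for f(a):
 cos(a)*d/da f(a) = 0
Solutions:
 f(a) = C1


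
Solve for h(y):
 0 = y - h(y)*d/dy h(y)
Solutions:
 h(y) = -sqrt(C1 + y^2)
 h(y) = sqrt(C1 + y^2)


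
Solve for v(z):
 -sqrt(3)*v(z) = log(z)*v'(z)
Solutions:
 v(z) = C1*exp(-sqrt(3)*li(z))


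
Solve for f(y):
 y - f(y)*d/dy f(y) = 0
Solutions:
 f(y) = -sqrt(C1 + y^2)
 f(y) = sqrt(C1 + y^2)


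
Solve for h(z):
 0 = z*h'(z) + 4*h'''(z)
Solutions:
 h(z) = C1 + Integral(C2*airyai(-2^(1/3)*z/2) + C3*airybi(-2^(1/3)*z/2), z)


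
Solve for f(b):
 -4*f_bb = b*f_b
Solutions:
 f(b) = C1 + C2*erf(sqrt(2)*b/4)


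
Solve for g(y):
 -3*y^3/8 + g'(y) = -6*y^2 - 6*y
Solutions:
 g(y) = C1 + 3*y^4/32 - 2*y^3 - 3*y^2


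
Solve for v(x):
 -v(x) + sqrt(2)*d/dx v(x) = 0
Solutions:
 v(x) = C1*exp(sqrt(2)*x/2)


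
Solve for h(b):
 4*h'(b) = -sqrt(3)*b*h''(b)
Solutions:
 h(b) = C1 + C2*b^(1 - 4*sqrt(3)/3)


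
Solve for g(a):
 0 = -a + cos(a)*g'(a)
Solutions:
 g(a) = C1 + Integral(a/cos(a), a)


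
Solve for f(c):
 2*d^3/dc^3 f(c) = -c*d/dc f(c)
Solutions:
 f(c) = C1 + Integral(C2*airyai(-2^(2/3)*c/2) + C3*airybi(-2^(2/3)*c/2), c)


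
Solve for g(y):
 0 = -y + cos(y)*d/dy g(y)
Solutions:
 g(y) = C1 + Integral(y/cos(y), y)


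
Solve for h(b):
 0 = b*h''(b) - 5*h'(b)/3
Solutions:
 h(b) = C1 + C2*b^(8/3)


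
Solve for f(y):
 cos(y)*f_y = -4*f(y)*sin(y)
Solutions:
 f(y) = C1*cos(y)^4


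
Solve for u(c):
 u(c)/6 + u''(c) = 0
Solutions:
 u(c) = C1*sin(sqrt(6)*c/6) + C2*cos(sqrt(6)*c/6)


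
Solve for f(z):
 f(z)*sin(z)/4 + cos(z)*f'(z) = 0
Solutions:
 f(z) = C1*cos(z)^(1/4)


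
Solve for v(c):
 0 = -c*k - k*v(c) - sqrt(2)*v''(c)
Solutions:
 v(c) = C1*exp(-2^(3/4)*c*sqrt(-k)/2) + C2*exp(2^(3/4)*c*sqrt(-k)/2) - c


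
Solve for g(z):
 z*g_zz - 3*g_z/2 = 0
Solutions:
 g(z) = C1 + C2*z^(5/2)


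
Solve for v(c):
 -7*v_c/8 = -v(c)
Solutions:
 v(c) = C1*exp(8*c/7)


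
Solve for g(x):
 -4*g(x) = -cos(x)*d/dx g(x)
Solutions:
 g(x) = C1*(sin(x)^2 + 2*sin(x) + 1)/(sin(x)^2 - 2*sin(x) + 1)


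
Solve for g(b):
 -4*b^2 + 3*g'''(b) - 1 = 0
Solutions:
 g(b) = C1 + C2*b + C3*b^2 + b^5/45 + b^3/18


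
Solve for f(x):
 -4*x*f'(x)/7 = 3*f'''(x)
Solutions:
 f(x) = C1 + Integral(C2*airyai(-42^(2/3)*x/21) + C3*airybi(-42^(2/3)*x/21), x)


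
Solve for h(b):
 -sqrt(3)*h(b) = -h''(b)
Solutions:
 h(b) = C1*exp(-3^(1/4)*b) + C2*exp(3^(1/4)*b)


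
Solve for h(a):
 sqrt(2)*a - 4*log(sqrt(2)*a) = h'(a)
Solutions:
 h(a) = C1 + sqrt(2)*a^2/2 - 4*a*log(a) - a*log(4) + 4*a


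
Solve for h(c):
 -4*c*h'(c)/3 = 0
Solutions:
 h(c) = C1


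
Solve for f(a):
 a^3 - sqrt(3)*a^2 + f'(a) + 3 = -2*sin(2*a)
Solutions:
 f(a) = C1 - a^4/4 + sqrt(3)*a^3/3 - 3*a + cos(2*a)


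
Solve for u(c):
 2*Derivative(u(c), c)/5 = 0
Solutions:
 u(c) = C1


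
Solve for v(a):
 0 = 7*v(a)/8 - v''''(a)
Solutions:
 v(a) = C1*exp(-14^(1/4)*a/2) + C2*exp(14^(1/4)*a/2) + C3*sin(14^(1/4)*a/2) + C4*cos(14^(1/4)*a/2)


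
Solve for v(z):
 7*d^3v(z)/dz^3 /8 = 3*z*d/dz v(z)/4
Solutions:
 v(z) = C1 + Integral(C2*airyai(6^(1/3)*7^(2/3)*z/7) + C3*airybi(6^(1/3)*7^(2/3)*z/7), z)
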